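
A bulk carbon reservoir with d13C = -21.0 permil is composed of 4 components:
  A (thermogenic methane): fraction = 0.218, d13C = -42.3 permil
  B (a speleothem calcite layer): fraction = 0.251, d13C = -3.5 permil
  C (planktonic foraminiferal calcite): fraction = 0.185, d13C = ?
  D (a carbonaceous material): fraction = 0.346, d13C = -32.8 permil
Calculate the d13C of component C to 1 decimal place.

2.4 permil

Isotope mass balance: δ_bulk = Σ fᵢ·δᵢ.
-21.0 = 0.218×(-42.3) + 0.251×(-3.5) + 0.185×δ_C + 0.346×(-32.8)
0.185·δ_C = -21.0 − (-21.449) = 0.449
δ_C = 0.449 / 0.185 = 2.43 permil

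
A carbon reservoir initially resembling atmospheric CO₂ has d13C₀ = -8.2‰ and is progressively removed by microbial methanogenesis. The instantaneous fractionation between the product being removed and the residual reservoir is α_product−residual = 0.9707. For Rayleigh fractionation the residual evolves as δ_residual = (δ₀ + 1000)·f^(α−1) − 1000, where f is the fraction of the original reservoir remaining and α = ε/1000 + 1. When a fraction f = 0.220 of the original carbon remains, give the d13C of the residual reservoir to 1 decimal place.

36.8‰

Rayleigh residual: δ_res = (δ₀ + 1000)·f^(α−1) − 1000
α − 1 = -0.02930
f^(α−1) = 0.220^(-0.02930) = 1.045363
δ_res = (-8.2 + 1000) × 1.045363 − 1000 = 1036.791 − 1000 = 36.79‰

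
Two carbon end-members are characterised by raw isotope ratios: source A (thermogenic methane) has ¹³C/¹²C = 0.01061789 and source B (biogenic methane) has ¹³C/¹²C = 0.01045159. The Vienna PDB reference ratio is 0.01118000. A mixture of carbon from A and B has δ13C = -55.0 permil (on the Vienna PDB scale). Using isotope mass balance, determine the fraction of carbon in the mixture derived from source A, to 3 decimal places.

0.683

δ_A = (0.01061789/0.01118000 − 1)×1000 = (0.949722 − 1)×1000 = -50.278 permil
δ_B = (0.01045159/0.01118000 − 1)×1000 = (0.934847 − 1)×1000 = -65.153 permil
f_A = (δ_mix − δ_B)/(δ_A − δ_B) = (-55.0 − (-65.153))/(-50.278 − (-65.153))
f_A = 10.153 / 14.875 = 0.6826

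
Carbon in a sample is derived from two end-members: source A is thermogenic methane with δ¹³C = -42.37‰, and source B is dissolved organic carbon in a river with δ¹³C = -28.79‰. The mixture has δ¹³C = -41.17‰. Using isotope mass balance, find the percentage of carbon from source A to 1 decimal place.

δ_mix = f_A·δ_A + (1 − f_A)·δ_B  ⇒  f_A = (δ_mix − δ_B)/(δ_A − δ_B)
f_A = (-41.17 − (-28.79)) / (-42.37 − (-28.79))
f_A = -12.38 / -13.58 = 0.9116

91.2%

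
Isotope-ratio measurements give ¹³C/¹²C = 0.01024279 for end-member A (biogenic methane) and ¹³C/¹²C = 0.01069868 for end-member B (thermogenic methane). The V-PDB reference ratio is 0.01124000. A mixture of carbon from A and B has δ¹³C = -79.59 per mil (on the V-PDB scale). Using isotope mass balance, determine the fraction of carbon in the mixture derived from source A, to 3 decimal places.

0.775

δ_A = (0.01024279/0.01124000 − 1)×1000 = (0.911280 − 1)×1000 = -88.720 per mil
δ_B = (0.01069868/0.01124000 − 1)×1000 = (0.951840 − 1)×1000 = -48.160 per mil
f_A = (δ_mix − δ_B)/(δ_A − δ_B) = (-79.59 − (-48.160))/(-88.720 − (-48.160))
f_A = -31.430 / -40.560 = 0.7749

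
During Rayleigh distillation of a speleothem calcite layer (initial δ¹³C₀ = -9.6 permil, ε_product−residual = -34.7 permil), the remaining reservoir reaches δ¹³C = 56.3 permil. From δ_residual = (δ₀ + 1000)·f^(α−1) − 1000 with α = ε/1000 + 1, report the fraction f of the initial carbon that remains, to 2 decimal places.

0.16

α − 1 = ε/1000 = -0.0347
(δ_res + 1000)/(δ₀ + 1000) = (56.3 + 1000)/(-9.6 + 1000) = 1056.3/990.4 = 1.066539
f = 1.066539^(1/-0.0347) = exp(ln(1.066539)/-0.0347) = exp(0.06442/-0.0347)
f = exp(-1.8564) = 0.1562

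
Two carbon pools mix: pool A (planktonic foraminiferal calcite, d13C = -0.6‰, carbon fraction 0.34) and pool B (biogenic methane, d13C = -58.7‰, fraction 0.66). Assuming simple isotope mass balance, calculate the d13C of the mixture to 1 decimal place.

-38.9‰

δ_mix = f_A·δ_A + f_B·δ_B
δ_mix = 0.34 × (-0.6) + 0.66 × (-58.7)
δ_mix = -0.20 + -38.74 = -38.95‰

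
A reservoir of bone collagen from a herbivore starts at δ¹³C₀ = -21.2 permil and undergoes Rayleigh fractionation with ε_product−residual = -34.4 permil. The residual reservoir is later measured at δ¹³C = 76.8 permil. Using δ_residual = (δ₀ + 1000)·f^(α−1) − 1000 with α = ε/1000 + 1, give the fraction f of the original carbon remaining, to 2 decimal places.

0.06

α − 1 = ε/1000 = -0.0344
(δ_res + 1000)/(δ₀ + 1000) = (76.8 + 1000)/(-21.2 + 1000) = 1076.8/978.8 = 1.100123
f = 1.100123^(1/-0.0344) = exp(ln(1.100123)/-0.0344) = exp(0.09542/-0.0344)
f = exp(-2.7739) = 0.0624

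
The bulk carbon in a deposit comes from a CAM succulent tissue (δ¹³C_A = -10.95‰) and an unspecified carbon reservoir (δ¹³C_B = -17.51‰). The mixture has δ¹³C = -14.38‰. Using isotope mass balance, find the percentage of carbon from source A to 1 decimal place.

47.7%

δ_mix = f_A·δ_A + (1 − f_A)·δ_B  ⇒  f_A = (δ_mix − δ_B)/(δ_A − δ_B)
f_A = (-14.38 − (-17.51)) / (-10.95 − (-17.51))
f_A = 3.13 / 6.56 = 0.4771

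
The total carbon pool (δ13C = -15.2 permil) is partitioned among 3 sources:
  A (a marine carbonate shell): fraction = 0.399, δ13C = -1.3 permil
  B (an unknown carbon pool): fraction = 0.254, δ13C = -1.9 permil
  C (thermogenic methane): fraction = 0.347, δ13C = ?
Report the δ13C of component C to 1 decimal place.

Isotope mass balance: δ_bulk = Σ fᵢ·δᵢ.
-15.2 = 0.399×(-1.3) + 0.254×(-1.9) + 0.347×δ_C
0.347·δ_C = -15.2 − (-1.001) = -14.199
δ_C = -14.199 / 0.347 = -40.92 permil

-40.9 permil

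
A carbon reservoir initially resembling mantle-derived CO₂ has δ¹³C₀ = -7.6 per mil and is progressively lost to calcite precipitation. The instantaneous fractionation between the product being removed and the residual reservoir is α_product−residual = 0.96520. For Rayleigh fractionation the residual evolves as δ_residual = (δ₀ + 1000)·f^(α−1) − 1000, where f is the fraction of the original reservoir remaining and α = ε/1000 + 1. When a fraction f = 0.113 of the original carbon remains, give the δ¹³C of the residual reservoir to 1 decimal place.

Rayleigh residual: δ_res = (δ₀ + 1000)·f^(α−1) − 1000
α − 1 = -0.03480
f^(α−1) = 0.113^(-0.03480) = 1.078830
δ_res = (-7.6 + 1000) × 1.078830 − 1000 = 1070.631 − 1000 = 70.63 per mil

70.6 per mil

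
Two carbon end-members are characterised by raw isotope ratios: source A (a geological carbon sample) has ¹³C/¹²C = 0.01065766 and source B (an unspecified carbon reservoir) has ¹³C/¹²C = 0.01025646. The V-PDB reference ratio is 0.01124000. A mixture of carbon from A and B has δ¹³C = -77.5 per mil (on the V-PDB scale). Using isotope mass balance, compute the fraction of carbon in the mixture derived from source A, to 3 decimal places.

δ_A = (0.01065766/0.01124000 − 1)×1000 = (0.948190 − 1)×1000 = -51.810 per mil
δ_B = (0.01025646/0.01124000 − 1)×1000 = (0.912496 − 1)×1000 = -87.504 per mil
f_A = (δ_mix − δ_B)/(δ_A − δ_B) = (-77.5 − (-87.504))/(-51.810 − (-87.504))
f_A = 10.004 / 35.694 = 0.2803

0.280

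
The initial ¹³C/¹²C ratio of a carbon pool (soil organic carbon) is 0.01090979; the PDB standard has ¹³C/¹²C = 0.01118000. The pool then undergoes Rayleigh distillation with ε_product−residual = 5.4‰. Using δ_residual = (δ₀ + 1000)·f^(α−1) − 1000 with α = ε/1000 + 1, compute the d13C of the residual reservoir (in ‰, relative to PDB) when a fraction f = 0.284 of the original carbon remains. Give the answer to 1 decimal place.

δ₀ = (0.01090979/0.01118000 − 1)×1000 = (0.975831 − 1)×1000 = -24.169‰
α − 1 = ε/1000 = 0.0054
f^(α−1) = 0.284^(0.0054) = 0.993226
δ_res = (-24.169 + 1000) × 0.993226 − 1000 = 969.220 − 1000 = -30.78‰

-30.8‰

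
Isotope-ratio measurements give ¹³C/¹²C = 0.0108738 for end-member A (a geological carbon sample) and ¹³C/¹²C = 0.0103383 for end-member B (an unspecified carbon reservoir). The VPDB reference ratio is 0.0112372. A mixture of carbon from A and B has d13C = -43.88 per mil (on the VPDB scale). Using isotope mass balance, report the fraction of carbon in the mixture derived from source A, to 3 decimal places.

δ_A = (0.0108738/0.0112372 − 1)×1000 = (0.967661 − 1)×1000 = -32.339 per mil
δ_B = (0.0103383/0.0112372 − 1)×1000 = (0.920007 − 1)×1000 = -79.993 per mil
f_A = (δ_mix − δ_B)/(δ_A − δ_B) = (-43.88 − (-79.993))/(-32.339 − (-79.993))
f_A = 36.113 / 47.654 = 0.7578

0.758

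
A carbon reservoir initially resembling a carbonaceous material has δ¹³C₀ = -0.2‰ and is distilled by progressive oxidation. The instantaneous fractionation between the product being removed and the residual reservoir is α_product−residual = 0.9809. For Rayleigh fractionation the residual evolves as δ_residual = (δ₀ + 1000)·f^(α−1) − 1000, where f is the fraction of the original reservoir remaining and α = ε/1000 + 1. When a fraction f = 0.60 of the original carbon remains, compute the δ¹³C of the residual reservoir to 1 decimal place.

Rayleigh residual: δ_res = (δ₀ + 1000)·f^(α−1) − 1000
α − 1 = -0.01910
f^(α−1) = 0.60^(-0.01910) = 1.009805
δ_res = (-0.2 + 1000) × 1.009805 − 1000 = 1009.603 − 1000 = 9.60‰

9.6‰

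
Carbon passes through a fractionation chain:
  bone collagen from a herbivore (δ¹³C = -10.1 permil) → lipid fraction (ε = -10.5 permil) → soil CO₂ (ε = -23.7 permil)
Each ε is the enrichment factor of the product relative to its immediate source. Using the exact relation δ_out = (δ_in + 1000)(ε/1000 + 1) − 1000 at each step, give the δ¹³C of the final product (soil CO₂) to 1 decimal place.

-43.7 permil

step 1: δ = (-10.10 + 1000)·(-10.5/1000 + 1) − 1000 = -20.49 permil
step 2: δ = (-20.49 + 1000)·(-23.7/1000 + 1) − 1000 = -43.71 permil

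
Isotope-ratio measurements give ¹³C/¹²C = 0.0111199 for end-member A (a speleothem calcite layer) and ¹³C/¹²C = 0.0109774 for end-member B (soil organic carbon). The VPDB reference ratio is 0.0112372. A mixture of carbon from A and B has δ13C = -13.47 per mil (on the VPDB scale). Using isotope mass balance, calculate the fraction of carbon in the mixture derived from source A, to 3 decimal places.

0.761

δ_A = (0.0111199/0.0112372 − 1)×1000 = (0.989561 − 1)×1000 = -10.439 per mil
δ_B = (0.0109774/0.0112372 − 1)×1000 = (0.976880 − 1)×1000 = -23.120 per mil
f_A = (δ_mix − δ_B)/(δ_A − δ_B) = (-13.47 − (-23.120))/(-10.439 − (-23.120))
f_A = 9.650 / 12.681 = 0.7609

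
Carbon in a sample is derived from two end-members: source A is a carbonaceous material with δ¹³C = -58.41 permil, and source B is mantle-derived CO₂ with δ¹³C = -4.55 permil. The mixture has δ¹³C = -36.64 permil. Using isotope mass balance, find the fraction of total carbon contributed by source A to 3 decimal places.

δ_mix = f_A·δ_A + (1 − f_A)·δ_B  ⇒  f_A = (δ_mix − δ_B)/(δ_A − δ_B)
f_A = (-36.64 − (-4.55)) / (-58.41 − (-4.55))
f_A = -32.09 / -53.86 = 0.5958

0.596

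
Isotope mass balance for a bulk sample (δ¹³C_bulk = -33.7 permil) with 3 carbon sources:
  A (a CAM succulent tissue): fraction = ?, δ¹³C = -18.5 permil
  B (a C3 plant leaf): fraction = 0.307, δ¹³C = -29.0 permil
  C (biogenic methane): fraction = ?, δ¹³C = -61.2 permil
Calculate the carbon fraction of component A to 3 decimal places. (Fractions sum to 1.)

Let f_A and f_C be the unknown fractions; fractions sum to 1 so f_A + f_C = 0.693.
Mass balance: Σ fᵢ·δᵢ = δ_bulk ⇒ f_A·(-18.5) + f_C·(-61.2) = -33.7 − (-8.903) = -24.797
Substitute f_C = 0.693 − f_A:
f_A·(-18.5 − -61.2) = -24.797 − 0.693×(-61.2) = 17.615
f_A = 17.615 / 42.7 = 0.4125

0.413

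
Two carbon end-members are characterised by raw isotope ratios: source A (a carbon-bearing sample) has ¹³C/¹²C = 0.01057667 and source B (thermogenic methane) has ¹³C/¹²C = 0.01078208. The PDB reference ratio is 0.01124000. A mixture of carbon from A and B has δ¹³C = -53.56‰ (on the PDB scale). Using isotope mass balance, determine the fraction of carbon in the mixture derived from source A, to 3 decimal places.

δ_A = (0.01057667/0.01124000 − 1)×1000 = (0.940985 − 1)×1000 = -59.015‰
δ_B = (0.01078208/0.01124000 − 1)×1000 = (0.959260 − 1)×1000 = -40.740‰
f_A = (δ_mix − δ_B)/(δ_A − δ_B) = (-53.56 − (-40.740))/(-59.015 − (-40.740))
f_A = -12.820 / -18.275 = 0.7015

0.701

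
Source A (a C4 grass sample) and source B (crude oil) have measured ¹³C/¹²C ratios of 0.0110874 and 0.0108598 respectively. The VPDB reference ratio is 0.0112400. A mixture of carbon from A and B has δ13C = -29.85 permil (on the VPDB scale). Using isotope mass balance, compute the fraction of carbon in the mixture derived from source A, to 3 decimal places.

δ_A = (0.0110874/0.0112400 − 1)×1000 = (0.986423 − 1)×1000 = -13.577 permil
δ_B = (0.0108598/0.0112400 − 1)×1000 = (0.966174 − 1)×1000 = -33.826 permil
f_A = (δ_mix − δ_B)/(δ_A − δ_B) = (-29.85 − (-33.826))/(-13.577 − (-33.826))
f_A = 3.976 / 20.249 = 0.1963

0.196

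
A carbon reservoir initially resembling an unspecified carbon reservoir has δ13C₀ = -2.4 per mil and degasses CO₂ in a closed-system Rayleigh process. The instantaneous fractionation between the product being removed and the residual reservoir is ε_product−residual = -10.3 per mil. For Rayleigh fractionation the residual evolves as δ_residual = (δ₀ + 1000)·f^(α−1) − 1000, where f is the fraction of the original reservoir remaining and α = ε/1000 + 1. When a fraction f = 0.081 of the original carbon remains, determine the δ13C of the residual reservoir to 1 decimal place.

23.8 per mil

Rayleigh residual: δ_res = (δ₀ + 1000)·f^(α−1) − 1000
α = ε/1000 + 1 = 0.98970, so α − 1 = -0.01030
f^(α−1) = 0.081^(-0.01030) = 1.026225
δ_res = (-2.4 + 1000) × 1.026225 − 1000 = 1023.762 − 1000 = 23.76 per mil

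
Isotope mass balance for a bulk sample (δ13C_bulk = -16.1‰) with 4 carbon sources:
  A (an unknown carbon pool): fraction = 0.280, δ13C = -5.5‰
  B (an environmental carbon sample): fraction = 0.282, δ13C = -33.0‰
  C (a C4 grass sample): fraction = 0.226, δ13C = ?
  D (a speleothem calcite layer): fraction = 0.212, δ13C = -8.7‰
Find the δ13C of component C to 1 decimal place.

Isotope mass balance: δ_bulk = Σ fᵢ·δᵢ.
-16.1 = 0.280×(-5.5) + 0.282×(-33.0) + 0.226×δ_C + 0.212×(-8.7)
0.226·δ_C = -16.1 − (-12.690) = -3.410
δ_C = -3.410 / 0.226 = -15.09‰

-15.1‰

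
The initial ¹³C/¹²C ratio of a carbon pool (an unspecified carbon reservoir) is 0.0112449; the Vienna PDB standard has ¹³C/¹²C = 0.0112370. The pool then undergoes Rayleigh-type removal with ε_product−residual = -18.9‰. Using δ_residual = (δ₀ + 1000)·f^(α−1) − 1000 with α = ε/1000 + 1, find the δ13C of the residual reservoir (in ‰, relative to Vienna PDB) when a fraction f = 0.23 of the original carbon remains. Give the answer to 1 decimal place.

28.9‰

δ₀ = (0.0112449/0.0112370 − 1)×1000 = (1.000703 − 1)×1000 = 0.703‰
α − 1 = ε/1000 = -0.0189
f^(α−1) = 0.23^(-0.0189) = 1.028166
δ_res = (0.703 + 1000) × 1.028166 − 1000 = 1028.889 − 1000 = 28.89‰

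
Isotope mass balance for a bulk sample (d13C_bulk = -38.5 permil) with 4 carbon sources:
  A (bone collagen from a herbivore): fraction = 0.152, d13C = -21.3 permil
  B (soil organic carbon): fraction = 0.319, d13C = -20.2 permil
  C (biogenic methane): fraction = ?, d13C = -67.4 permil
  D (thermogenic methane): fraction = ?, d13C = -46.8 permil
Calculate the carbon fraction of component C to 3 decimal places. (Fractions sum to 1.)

Let f_C and f_D be the unknown fractions; fractions sum to 1 so f_C + f_D = 0.529.
Mass balance: Σ fᵢ·δᵢ = δ_bulk ⇒ f_C·(-67.4) + f_D·(-46.8) = -38.5 − (-9.681) = -28.819
Substitute f_D = 0.529 − f_C:
f_C·(-67.4 − -46.8) = -28.819 − 0.529×(-46.8) = -4.061
f_C = -4.061 / -20.6 = 0.1972

0.197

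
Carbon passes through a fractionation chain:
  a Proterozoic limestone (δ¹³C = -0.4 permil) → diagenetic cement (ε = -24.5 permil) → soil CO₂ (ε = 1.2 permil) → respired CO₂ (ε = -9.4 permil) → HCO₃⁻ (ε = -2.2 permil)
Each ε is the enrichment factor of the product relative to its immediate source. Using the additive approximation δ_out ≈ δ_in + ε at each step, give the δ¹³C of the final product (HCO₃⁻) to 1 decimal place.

step 1: δ ≈ -0.4 + (-24.5) = -24.9 permil
step 2: δ ≈ -24.9 + (1.2) = -23.7 permil
step 3: δ ≈ -23.7 + (-9.4) = -33.1 permil
step 4: δ ≈ -33.1 + (-2.2) = -35.3 permil

-35.3 permil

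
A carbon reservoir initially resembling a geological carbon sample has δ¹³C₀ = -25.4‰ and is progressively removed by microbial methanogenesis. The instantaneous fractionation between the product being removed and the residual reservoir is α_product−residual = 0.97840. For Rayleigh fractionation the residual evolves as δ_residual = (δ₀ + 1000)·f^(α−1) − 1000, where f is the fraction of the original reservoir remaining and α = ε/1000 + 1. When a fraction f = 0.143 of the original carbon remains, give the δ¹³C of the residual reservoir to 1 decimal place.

Rayleigh residual: δ_res = (δ₀ + 1000)·f^(α−1) − 1000
α − 1 = -0.02160
f^(α−1) = 0.143^(-0.02160) = 1.042905
δ_res = (-25.4 + 1000) × 1.042905 − 1000 = 1016.415 − 1000 = 16.42‰

16.4‰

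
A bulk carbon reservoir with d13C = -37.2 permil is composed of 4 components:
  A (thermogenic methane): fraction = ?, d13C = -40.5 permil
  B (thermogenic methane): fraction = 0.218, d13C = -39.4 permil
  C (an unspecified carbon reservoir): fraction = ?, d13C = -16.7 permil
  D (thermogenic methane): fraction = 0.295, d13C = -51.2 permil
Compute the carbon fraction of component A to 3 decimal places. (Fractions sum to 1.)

Let f_A and f_C be the unknown fractions; fractions sum to 1 so f_A + f_C = 0.487.
Mass balance: Σ fᵢ·δᵢ = δ_bulk ⇒ f_A·(-40.5) + f_C·(-16.7) = -37.2 − (-23.693) = -13.507
Substitute f_C = 0.487 − f_A:
f_A·(-40.5 − -16.7) = -13.507 − 0.487×(-16.7) = -5.374
f_A = -5.374 / -23.8 = 0.2258

0.226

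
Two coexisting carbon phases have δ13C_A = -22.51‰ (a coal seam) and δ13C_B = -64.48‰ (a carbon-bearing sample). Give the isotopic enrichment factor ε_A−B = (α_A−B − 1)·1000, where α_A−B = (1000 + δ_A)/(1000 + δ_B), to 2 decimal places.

44.86‰

α_A−B = (1000 + -22.51) / (1000 + -64.48) = 977.49 / 935.52 = 1.044863
ε_A−B = (1.044863 − 1) × 1000 = 44.863‰
(The approximation ε ≈ δ_A − δ_B would give 41.97‰.)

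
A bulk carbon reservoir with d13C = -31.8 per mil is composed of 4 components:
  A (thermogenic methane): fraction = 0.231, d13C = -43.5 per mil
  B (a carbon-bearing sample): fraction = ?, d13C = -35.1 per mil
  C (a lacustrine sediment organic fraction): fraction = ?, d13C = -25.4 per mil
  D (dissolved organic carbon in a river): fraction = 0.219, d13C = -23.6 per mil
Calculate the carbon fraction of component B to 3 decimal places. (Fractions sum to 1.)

Let f_B and f_C be the unknown fractions; fractions sum to 1 so f_B + f_C = 0.550.
Mass balance: Σ fᵢ·δᵢ = δ_bulk ⇒ f_B·(-35.1) + f_C·(-25.4) = -31.8 − (-15.217) = -16.583
Substitute f_C = 0.550 − f_B:
f_B·(-35.1 − -25.4) = -16.583 − 0.550×(-25.4) = -2.613
f_B = -2.613 / -9.7 = 0.2694

0.269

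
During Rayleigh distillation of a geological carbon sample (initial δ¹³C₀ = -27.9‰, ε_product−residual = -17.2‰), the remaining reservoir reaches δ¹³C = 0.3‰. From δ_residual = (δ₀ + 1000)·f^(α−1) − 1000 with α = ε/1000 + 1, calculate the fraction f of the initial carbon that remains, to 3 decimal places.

0.190

α − 1 = ε/1000 = -0.0172
(δ_res + 1000)/(δ₀ + 1000) = (0.3 + 1000)/(-27.9 + 1000) = 1000.3/972.1 = 1.029009
f = 1.029009^(1/-0.0172) = exp(ln(1.029009)/-0.0172) = exp(0.02860/-0.0172)
f = exp(-1.6626) = 0.1896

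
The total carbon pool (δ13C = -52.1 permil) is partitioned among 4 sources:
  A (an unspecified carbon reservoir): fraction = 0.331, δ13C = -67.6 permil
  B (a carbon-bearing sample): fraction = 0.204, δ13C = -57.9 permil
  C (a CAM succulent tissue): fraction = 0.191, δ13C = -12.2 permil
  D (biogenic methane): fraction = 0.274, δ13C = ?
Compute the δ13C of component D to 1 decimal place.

-56.9 permil

Isotope mass balance: δ_bulk = Σ fᵢ·δᵢ.
-52.1 = 0.331×(-67.6) + 0.204×(-57.9) + 0.191×(-12.2) + 0.274×δ_D
0.274·δ_D = -52.1 − (-36.517) = -15.583
δ_D = -15.583 / 0.274 = -56.87 permil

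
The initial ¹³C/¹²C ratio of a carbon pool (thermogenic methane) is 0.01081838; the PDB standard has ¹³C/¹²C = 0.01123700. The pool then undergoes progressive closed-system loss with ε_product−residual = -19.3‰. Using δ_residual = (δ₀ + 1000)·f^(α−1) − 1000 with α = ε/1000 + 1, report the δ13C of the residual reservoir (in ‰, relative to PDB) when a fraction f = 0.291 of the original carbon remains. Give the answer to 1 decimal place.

δ₀ = (0.01081838/0.01123700 − 1)×1000 = (0.962746 − 1)×1000 = -37.254‰
α − 1 = ε/1000 = -0.0193
f^(α−1) = 0.291^(-0.0193) = 1.024111
δ_res = (-37.254 + 1000) × 1.024111 − 1000 = 985.959 − 1000 = -14.04‰

-14.0‰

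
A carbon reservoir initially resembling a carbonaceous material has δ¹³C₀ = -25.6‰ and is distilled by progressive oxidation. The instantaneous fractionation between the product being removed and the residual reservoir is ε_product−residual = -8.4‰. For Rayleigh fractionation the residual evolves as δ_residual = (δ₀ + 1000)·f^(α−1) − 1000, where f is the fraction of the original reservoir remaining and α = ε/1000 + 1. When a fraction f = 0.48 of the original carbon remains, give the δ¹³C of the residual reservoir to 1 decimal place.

Rayleigh residual: δ_res = (δ₀ + 1000)·f^(α−1) − 1000
α = ε/1000 + 1 = 0.99160, so α − 1 = -0.00840
f^(α−1) = 0.48^(-0.00840) = 1.006184
δ_res = (-25.6 + 1000) × 1.006184 − 1000 = 980.426 − 1000 = -19.57‰

-19.6‰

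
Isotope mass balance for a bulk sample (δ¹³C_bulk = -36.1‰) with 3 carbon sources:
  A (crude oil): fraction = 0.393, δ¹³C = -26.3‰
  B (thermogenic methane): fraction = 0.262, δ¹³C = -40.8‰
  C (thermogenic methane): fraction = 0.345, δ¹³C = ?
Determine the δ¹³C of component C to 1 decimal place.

-43.7‰

Isotope mass balance: δ_bulk = Σ fᵢ·δᵢ.
-36.1 = 0.393×(-26.3) + 0.262×(-40.8) + 0.345×δ_C
0.345·δ_C = -36.1 − (-21.026) = -15.075
δ_C = -15.075 / 0.345 = -43.69‰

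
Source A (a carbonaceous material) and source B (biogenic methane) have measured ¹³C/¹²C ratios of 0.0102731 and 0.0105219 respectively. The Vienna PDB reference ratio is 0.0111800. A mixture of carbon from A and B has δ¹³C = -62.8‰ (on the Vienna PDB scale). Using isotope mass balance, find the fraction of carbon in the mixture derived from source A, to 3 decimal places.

δ_A = (0.0102731/0.0111800 − 1)×1000 = (0.918882 − 1)×1000 = -81.118‰
δ_B = (0.0105219/0.0111800 − 1)×1000 = (0.941136 − 1)×1000 = -58.864‰
f_A = (δ_mix − δ_B)/(δ_A − δ_B) = (-62.8 − (-58.864))/(-81.118 − (-58.864))
f_A = -3.936 / -22.254 = 0.1769

0.177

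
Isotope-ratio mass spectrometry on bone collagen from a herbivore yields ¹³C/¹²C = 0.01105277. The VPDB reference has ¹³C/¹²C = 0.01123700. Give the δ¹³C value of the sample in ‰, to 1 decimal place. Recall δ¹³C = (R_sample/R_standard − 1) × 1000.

-16.4‰

δ¹³C = (R_sample / R_standard − 1) × 1000
R_sample / R_standard = 0.01105277 / 0.01123700 = 0.983605
δ¹³C = (0.983605 − 1) × 1000 = -16.39‰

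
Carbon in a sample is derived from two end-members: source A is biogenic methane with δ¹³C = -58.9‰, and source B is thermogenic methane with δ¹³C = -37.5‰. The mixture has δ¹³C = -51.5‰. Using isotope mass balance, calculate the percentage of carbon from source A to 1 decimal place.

65.4%

δ_mix = f_A·δ_A + (1 − f_A)·δ_B  ⇒  f_A = (δ_mix − δ_B)/(δ_A − δ_B)
f_A = (-51.5 − (-37.5)) / (-58.9 − (-37.5))
f_A = -14.0 / -21.4 = 0.6542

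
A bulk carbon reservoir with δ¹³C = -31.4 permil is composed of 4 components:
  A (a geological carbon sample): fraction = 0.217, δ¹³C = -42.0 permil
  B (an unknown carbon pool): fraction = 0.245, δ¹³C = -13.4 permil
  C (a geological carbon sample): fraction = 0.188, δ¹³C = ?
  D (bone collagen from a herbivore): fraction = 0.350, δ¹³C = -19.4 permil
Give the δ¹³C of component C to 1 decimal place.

Isotope mass balance: δ_bulk = Σ fᵢ·δᵢ.
-31.4 = 0.217×(-42.0) + 0.245×(-13.4) + 0.188×δ_C + 0.350×(-19.4)
0.188·δ_C = -31.4 − (-19.187) = -12.213
δ_C = -12.213 / 0.188 = -64.96 permil

-65.0 permil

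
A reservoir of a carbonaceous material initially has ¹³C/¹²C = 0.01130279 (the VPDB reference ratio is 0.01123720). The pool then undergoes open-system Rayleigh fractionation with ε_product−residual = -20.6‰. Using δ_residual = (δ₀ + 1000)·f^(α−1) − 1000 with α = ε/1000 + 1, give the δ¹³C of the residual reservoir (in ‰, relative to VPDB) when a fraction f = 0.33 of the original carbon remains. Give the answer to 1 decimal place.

δ₀ = (0.01130279/0.01123720 − 1)×1000 = (1.005837 − 1)×1000 = 5.837‰
α − 1 = ε/1000 = -0.0206
f^(α−1) = 0.33^(-0.0206) = 1.023101
δ_res = (5.837 + 1000) × 1.023101 − 1000 = 1029.073 − 1000 = 29.07‰

29.1‰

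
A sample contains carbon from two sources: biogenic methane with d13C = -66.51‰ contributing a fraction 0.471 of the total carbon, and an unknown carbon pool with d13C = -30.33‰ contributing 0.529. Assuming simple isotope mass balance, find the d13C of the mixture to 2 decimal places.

δ_mix = f_A·δ_A + f_B·δ_B
δ_mix = 0.471 × (-66.51) + 0.529 × (-30.33)
δ_mix = -31.326 + -16.045 = -47.371‰

-47.37‰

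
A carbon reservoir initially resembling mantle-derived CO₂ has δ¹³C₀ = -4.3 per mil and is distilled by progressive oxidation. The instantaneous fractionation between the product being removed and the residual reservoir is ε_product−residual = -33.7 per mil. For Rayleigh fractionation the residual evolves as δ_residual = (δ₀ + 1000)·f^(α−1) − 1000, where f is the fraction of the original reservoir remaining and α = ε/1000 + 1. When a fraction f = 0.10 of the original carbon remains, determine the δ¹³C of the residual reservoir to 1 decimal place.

Rayleigh residual: δ_res = (δ₀ + 1000)·f^(α−1) − 1000
α = ε/1000 + 1 = 0.96630, so α − 1 = -0.03370
f^(α−1) = 0.10^(-0.03370) = 1.080687
δ_res = (-4.3 + 1000) × 1.080687 − 1000 = 1076.040 − 1000 = 76.04 per mil

76.0 per mil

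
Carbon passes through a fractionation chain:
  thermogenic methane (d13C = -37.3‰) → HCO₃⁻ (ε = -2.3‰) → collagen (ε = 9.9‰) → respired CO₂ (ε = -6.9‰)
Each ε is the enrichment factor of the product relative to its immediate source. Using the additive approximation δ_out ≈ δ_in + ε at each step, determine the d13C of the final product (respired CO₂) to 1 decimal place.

-36.6‰

step 1: δ ≈ -37.3 + (-2.3) = -39.6‰
step 2: δ ≈ -39.6 + (9.9) = -29.7‰
step 3: δ ≈ -29.7 + (-6.9) = -36.6‰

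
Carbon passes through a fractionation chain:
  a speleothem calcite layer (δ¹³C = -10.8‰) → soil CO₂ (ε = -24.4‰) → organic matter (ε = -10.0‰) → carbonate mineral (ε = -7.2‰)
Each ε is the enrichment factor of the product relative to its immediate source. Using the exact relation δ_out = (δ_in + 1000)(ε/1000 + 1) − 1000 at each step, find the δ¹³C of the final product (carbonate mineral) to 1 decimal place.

step 1: δ = (-10.80 + 1000)·(-24.4/1000 + 1) − 1000 = -34.94‰
step 2: δ = (-34.94 + 1000)·(-10.0/1000 + 1) − 1000 = -44.59‰
step 3: δ = (-44.59 + 1000)·(-7.2/1000 + 1) − 1000 = -51.47‰

-51.5‰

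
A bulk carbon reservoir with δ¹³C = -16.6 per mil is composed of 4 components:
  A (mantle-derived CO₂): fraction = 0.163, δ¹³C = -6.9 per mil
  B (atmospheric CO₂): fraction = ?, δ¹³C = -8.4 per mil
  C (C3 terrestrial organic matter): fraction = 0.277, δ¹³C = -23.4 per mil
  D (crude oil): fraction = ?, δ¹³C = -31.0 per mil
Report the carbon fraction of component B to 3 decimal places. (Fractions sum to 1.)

Let f_B and f_D be the unknown fractions; fractions sum to 1 so f_B + f_D = 0.560.
Mass balance: Σ fᵢ·δᵢ = δ_bulk ⇒ f_B·(-8.4) + f_D·(-31.0) = -16.6 − (-7.606) = -8.994
Substitute f_D = 0.560 − f_B:
f_B·(-8.4 − -31.0) = -8.994 − 0.560×(-31.0) = 8.367
f_B = 8.367 / 22.6 = 0.3702

0.370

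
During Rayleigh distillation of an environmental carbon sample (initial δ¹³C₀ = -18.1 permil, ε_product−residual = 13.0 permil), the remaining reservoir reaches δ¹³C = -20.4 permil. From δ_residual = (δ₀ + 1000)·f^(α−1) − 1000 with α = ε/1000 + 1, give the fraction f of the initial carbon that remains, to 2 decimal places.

α − 1 = ε/1000 = 0.0130
(δ_res + 1000)/(δ₀ + 1000) = (-20.4 + 1000)/(-18.1 + 1000) = 979.6/981.9 = 0.997658
f = 0.997658^(1/0.0130) = exp(ln(0.997658)/0.0130) = exp(-0.00235/0.0130)
f = exp(-0.1804) = 0.8349

0.83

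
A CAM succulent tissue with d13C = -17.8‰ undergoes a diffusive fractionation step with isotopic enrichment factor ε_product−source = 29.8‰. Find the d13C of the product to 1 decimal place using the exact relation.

Exactly, δ_product = (δ_source + 1000)·(ε/1000 + 1) − 1000.
δ_product = (-17.8 + 1000) × (29.8/1000 + 1) − 1000
δ_product = 11.47‰

11.5‰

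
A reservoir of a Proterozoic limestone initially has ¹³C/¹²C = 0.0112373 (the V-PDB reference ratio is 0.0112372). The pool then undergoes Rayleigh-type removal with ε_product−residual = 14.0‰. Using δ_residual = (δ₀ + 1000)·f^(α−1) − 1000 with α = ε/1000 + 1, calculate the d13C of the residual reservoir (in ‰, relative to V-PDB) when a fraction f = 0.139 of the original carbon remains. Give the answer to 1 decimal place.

-27.2‰

δ₀ = (0.0112373/0.0112372 − 1)×1000 = (1.000009 − 1)×1000 = 0.009‰
α − 1 = ε/1000 = 0.0140
f^(α−1) = 0.139^(0.0140) = 0.972752
δ_res = (0.009 + 1000) × 0.972752 − 1000 = 972.761 − 1000 = -27.24‰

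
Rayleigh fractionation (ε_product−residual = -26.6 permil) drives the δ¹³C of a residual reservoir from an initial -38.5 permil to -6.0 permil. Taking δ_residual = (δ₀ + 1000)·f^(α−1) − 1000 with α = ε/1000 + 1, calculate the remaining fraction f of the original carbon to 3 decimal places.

α − 1 = ε/1000 = -0.0266
(δ_res + 1000)/(δ₀ + 1000) = (-6.0 + 1000)/(-38.5 + 1000) = 994.0/961.5 = 1.033801
f = 1.033801^(1/-0.0266) = exp(ln(1.033801)/-0.0266) = exp(0.03324/-0.0266)
f = exp(-1.2497) = 0.2866

0.287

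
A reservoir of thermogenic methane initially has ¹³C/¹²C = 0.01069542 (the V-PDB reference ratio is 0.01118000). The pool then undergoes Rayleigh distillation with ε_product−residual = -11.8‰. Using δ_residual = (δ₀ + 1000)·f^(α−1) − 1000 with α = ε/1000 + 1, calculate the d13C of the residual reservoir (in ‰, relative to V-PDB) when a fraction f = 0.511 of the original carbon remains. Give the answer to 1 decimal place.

δ₀ = (0.01069542/0.01118000 − 1)×1000 = (0.956657 − 1)×1000 = -43.343‰
α − 1 = ε/1000 = -0.0118
f^(α−1) = 0.511^(-0.0118) = 1.007954
δ_res = (-43.343 + 1000) × 1.007954 − 1000 = 964.266 − 1000 = -35.73‰

-35.7‰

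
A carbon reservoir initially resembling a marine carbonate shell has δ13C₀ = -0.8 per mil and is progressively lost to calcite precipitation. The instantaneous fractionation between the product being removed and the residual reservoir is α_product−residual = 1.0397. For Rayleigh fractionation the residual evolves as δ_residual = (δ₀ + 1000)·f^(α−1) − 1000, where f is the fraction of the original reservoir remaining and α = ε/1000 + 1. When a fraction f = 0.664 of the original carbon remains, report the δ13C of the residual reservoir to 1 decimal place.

Rayleigh residual: δ_res = (δ₀ + 1000)·f^(α−1) − 1000
α − 1 = 0.03970
f^(α−1) = 0.664^(0.03970) = 0.983875
δ_res = (-0.8 + 1000) × 0.983875 − 1000 = 983.088 − 1000 = -16.91 per mil

-16.9 per mil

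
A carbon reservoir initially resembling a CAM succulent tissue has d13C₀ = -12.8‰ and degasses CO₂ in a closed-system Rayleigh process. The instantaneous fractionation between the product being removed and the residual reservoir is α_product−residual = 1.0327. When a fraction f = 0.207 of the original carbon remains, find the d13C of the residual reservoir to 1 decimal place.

Rayleigh residual: δ_res = (δ₀ + 1000)·f^(α−1) − 1000
α − 1 = 0.03270
f^(α−1) = 0.207^(0.03270) = 0.949800
δ_res = (-12.8 + 1000) × 0.949800 − 1000 = 937.643 − 1000 = -62.36‰

-62.4‰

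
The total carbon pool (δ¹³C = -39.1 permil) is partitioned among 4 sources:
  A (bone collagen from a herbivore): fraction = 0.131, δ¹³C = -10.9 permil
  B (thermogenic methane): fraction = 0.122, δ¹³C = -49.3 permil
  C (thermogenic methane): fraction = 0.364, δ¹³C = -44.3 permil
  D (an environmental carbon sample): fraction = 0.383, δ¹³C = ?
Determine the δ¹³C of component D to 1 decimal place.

-40.6 permil

Isotope mass balance: δ_bulk = Σ fᵢ·δᵢ.
-39.1 = 0.131×(-10.9) + 0.122×(-49.3) + 0.364×(-44.3) + 0.383×δ_D
0.383·δ_D = -39.1 − (-23.568) = -15.532
δ_D = -15.532 / 0.383 = -40.55 permil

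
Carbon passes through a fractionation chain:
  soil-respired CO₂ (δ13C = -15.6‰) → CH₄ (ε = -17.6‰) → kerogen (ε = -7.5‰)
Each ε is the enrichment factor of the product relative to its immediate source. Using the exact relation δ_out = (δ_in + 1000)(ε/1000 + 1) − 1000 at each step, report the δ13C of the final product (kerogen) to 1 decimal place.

-40.2‰

step 1: δ = (-15.60 + 1000)·(-17.6/1000 + 1) − 1000 = -32.93‰
step 2: δ = (-32.93 + 1000)·(-7.5/1000 + 1) − 1000 = -40.18‰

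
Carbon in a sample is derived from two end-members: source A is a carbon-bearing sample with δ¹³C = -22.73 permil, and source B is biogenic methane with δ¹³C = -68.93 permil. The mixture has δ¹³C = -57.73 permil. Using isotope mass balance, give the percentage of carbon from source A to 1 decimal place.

24.2%

δ_mix = f_A·δ_A + (1 − f_A)·δ_B  ⇒  f_A = (δ_mix − δ_B)/(δ_A − δ_B)
f_A = (-57.73 − (-68.93)) / (-22.73 − (-68.93))
f_A = 11.20 / 46.20 = 0.2424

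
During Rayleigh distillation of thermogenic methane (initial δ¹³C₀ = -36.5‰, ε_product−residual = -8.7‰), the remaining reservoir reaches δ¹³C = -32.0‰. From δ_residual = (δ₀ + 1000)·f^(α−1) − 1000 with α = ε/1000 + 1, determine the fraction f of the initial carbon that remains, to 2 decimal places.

α − 1 = ε/1000 = -0.0087
(δ_res + 1000)/(δ₀ + 1000) = (-32.0 + 1000)/(-36.5 + 1000) = 968.0/963.5 = 1.004670
f = 1.004670^(1/-0.0087) = exp(ln(1.004670)/-0.0087) = exp(0.00466/-0.0087)
f = exp(-0.5356) = 0.5853

0.59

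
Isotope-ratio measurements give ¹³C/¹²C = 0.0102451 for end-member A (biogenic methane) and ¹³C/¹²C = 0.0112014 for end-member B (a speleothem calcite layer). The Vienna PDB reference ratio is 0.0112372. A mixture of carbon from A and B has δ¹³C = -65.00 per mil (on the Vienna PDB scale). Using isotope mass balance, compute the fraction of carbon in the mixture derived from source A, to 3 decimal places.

δ_A = (0.0102451/0.0112372 − 1)×1000 = (0.911713 − 1)×1000 = -88.287 per mil
δ_B = (0.0112014/0.0112372 − 1)×1000 = (0.996814 − 1)×1000 = -3.186 per mil
f_A = (δ_mix − δ_B)/(δ_A − δ_B) = (-65.00 − (-3.186))/(-88.287 − (-3.186))
f_A = -61.814 / -85.101 = 0.7264

0.726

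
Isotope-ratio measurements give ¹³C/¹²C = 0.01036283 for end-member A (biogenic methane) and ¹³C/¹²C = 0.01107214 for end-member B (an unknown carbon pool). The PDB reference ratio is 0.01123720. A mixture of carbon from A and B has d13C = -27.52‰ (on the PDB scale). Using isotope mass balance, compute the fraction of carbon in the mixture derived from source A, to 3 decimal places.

0.203

δ_A = (0.01036283/0.01123720 − 1)×1000 = (0.922190 − 1)×1000 = -77.810‰
δ_B = (0.01107214/0.01123720 − 1)×1000 = (0.985311 − 1)×1000 = -14.689‰
f_A = (δ_mix − δ_B)/(δ_A − δ_B) = (-27.52 − (-14.689))/(-77.810 − (-14.689))
f_A = -12.831 / -63.122 = 0.2033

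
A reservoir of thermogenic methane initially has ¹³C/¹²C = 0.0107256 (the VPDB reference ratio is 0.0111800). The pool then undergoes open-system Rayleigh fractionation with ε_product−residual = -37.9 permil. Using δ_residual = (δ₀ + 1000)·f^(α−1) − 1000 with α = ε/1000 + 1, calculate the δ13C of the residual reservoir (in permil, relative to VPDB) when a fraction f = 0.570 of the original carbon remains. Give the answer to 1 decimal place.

δ₀ = (0.0107256/0.0111800 − 1)×1000 = (0.959356 − 1)×1000 = -40.644 permil
α − 1 = ε/1000 = -0.0379
f^(α−1) = 0.570^(-0.0379) = 1.021533
δ_res = (-40.644 + 1000) × 1.021533 − 1000 = 980.014 − 1000 = -19.99 permil

-20.0 permil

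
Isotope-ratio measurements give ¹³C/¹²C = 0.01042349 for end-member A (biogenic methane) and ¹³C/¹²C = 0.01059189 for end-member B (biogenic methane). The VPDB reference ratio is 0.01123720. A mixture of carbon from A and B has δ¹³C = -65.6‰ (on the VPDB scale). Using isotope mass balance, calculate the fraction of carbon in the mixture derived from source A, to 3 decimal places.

δ_A = (0.01042349/0.01123720 − 1)×1000 = (0.927588 − 1)×1000 = -72.412‰
δ_B = (0.01059189/0.01123720 − 1)×1000 = (0.942574 − 1)×1000 = -57.426‰
f_A = (δ_mix − δ_B)/(δ_A − δ_B) = (-65.6 − (-57.426))/(-72.412 − (-57.426))
f_A = -8.174 / -14.986 = 0.5454

0.545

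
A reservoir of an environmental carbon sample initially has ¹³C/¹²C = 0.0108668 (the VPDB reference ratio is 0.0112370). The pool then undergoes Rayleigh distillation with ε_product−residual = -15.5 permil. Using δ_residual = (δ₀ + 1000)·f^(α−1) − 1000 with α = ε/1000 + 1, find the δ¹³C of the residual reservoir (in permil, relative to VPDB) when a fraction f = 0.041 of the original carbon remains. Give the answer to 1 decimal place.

16.1 permil

δ₀ = (0.0108668/0.0112370 − 1)×1000 = (0.967055 − 1)×1000 = -32.945 permil
α − 1 = ε/1000 = -0.0155
f^(α−1) = 0.041^(-0.0155) = 1.050756
δ_res = (-32.945 + 1000) × 1.050756 − 1000 = 1016.139 − 1000 = 16.14 permil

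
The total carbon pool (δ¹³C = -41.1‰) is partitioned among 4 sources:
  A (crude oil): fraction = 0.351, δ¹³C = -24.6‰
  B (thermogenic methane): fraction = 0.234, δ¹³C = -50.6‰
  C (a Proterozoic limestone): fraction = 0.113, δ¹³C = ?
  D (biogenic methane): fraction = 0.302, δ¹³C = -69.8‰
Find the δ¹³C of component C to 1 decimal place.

Isotope mass balance: δ_bulk = Σ fᵢ·δᵢ.
-41.1 = 0.351×(-24.6) + 0.234×(-50.6) + 0.113×δ_C + 0.302×(-69.8)
0.113·δ_C = -41.1 − (-41.555) = 0.455
δ_C = 0.455 / 0.113 = 4.02‰

4.0‰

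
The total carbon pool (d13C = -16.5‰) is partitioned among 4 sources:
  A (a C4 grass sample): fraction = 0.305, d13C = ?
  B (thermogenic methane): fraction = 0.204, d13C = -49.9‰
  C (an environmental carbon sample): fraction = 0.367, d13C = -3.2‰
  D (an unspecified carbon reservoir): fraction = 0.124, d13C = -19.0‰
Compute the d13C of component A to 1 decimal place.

Isotope mass balance: δ_bulk = Σ fᵢ·δᵢ.
-16.5 = 0.305×δ_A + 0.204×(-49.9) + 0.367×(-3.2) + 0.124×(-19.0)
0.305·δ_A = -16.5 − (-13.710) = -2.790
δ_A = -2.790 / 0.305 = -9.15‰

-9.1‰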